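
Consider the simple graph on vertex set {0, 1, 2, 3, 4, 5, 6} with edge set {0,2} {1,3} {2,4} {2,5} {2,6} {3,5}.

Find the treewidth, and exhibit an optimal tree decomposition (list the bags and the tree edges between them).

Every bag has size at most 2, so the width is 2 − 1 = 1 and tw(G) ≤ 1. G has an edge, so its treewidth is at least 1. Therefore the treewidth is 1.

Treewidth 1.
One optimal decomposition is:
Bags: B1 = {2, 5}  B2 = {2, 6}  B3 = {3, 5}  B4 = {2, 4}  B5 = {1, 3}  B6 = {0, 2}
Tree: B1–B2, B1–B3, B1–B4, B3–B5, B1–B6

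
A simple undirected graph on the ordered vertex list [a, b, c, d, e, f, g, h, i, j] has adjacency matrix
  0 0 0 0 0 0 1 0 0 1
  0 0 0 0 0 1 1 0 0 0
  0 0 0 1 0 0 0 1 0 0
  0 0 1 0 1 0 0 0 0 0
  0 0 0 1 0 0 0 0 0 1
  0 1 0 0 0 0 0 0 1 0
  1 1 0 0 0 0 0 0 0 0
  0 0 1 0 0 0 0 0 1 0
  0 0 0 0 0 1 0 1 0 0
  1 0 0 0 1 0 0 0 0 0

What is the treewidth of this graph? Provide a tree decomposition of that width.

Treewidth 2.
One such decomposition:
Bags: B1 = {a, b, g}  B2 = {a, b, j}  B3 = {b, e, j}  B4 = {b, d, e}  B5 = {b, c, d}  B6 = {b, c, h}  B7 = {b, h, i}  B8 = {b, f, i}
Tree: B1–B2, B2–B3, B3–B4, B4–B5, B5–B6, B6–B7, B7–B8

Every bag has size at most 3, so the width is 3 − 1 = 2 and tw(G) ≤ 2. For the lower bound, G contains the cycle b–g–a–j–e–d–c–h–i–f–b, so G is not a forest; only forests have treewidth ≤ 1, hence tw(G) ≥ 2. The upper and lower bounds meet at 2, so that is the treewidth.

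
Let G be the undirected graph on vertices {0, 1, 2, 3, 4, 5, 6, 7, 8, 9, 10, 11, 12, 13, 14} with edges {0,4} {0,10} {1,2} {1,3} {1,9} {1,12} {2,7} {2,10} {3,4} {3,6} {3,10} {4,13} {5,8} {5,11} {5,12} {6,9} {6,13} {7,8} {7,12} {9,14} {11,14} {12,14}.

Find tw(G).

A width-3 tree decomposition is:
Bags: B1 = {5, 8, 11, 14}  B2 = {5, 8, 12, 14}  B3 = {7, 8, 12, 14}  B4 = {7, 9, 12, 14}  B5 = {1, 7, 9, 12}  B6 = {1, 2, 7, 9}  B7 = {1, 2, 6, 9}  B8 = {1, 2, 3, 6}  B9 = {2, 3, 6, 10}  B10 = {3, 6, 10, 13}  B11 = {3, 4, 10, 13}  B12 = {0, 4, 10, 13}
Tree: B1–B2, B2–B3, B3–B4, B4–B5, B5–B6, B6–B7, B7–B8, B8–B9, B9–B10, B10–B11, B11–B12
The largest bag has 4 vertices, giving width 3; this decomposition certifies tw(G) ≤ 3. For the lower bound: the 4 vertex sets {5,8,11}, {14}, {12}, {1,2,7,9} are disjoint, each induces a connected subgraph, and every pair is joined by at least one edge of G. Contracting each set to a single vertex therefore yields K_{4} as a minor, and since treewidth is minor-monotone, tw(G) ≥ tw(K_{4}) = 3. Hence tw(G) = 3 exactly.

3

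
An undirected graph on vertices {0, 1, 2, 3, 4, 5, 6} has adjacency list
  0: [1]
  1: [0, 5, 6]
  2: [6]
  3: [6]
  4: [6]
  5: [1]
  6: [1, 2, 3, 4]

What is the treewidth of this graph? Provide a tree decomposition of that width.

Treewidth 1.
One such decomposition:
Bags: B1 = {0, 1}  B2 = {1, 6}  B3 = {4, 6}  B4 = {3, 6}  B5 = {1, 5}  B6 = {2, 6}
Tree: B1–B2, B2–B3, B2–B4, B1–B5, B2–B6

Every bag has size at most 2, so the width is 2 − 1 = 1 and tw(G) ≤ 1. G has an edge, so its treewidth is at least 1. Therefore the treewidth is 1.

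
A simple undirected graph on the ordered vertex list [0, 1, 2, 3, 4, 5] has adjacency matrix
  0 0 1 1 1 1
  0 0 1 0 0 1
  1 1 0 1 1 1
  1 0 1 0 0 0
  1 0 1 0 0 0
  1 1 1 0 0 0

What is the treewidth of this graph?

2

A width-2 tree decomposition is:
Bags: B1 = {0, 2, 5}  B2 = {0, 2, 3}  B3 = {1, 2, 5}  B4 = {0, 2, 4}
Tree: B1–B2, B1–B3, B1–B4
Every bag has size at most 3, so the width is 3 − 1 = 2 and tw(G) ≤ 2. For the lower bound, the 3 vertices {0, 2, 3} are pairwise adjacent, and any tree decomposition puts a clique entirely inside one bag — forcing width ≥ 2. Therefore the treewidth is 2.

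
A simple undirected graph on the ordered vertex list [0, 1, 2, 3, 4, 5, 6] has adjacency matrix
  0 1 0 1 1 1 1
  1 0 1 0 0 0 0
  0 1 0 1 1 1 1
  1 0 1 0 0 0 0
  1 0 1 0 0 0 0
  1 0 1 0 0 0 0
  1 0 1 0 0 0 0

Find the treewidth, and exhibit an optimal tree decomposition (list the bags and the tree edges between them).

Treewidth 2.
Bags: B1 = {0, 2, 3}  B2 = {0, 2, 4}  B3 = {0, 2, 5}  B4 = {0, 1, 2}  B5 = {0, 2, 6}
Tree: B1–B2, B2–B3, B3–B4, B4–B5

Every bag has size at most 3, so the width is 3 − 1 = 2 and tw(G) ≤ 2. Since 0–3–2–4–0 is a cycle in G, G is not acyclic. Forests are exactly the graphs of treewidth ≤ 1, so tw(G) ≥ 2. Hence tw(G) = 2 exactly.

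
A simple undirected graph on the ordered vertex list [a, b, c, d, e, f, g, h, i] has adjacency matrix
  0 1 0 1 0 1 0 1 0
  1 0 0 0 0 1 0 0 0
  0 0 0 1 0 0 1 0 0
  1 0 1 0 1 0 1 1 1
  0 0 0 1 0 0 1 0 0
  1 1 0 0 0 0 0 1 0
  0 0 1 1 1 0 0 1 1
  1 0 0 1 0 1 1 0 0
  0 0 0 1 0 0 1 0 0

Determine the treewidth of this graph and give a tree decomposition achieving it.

Treewidth 2.
Bags: B1 = {a, f, h}  B2 = {a, d, h}  B3 = {d, g, h}  B4 = {c, d, g}  B5 = {a, b, f}  B6 = {d, g, i}  B7 = {d, e, g}
Tree: B1–B2, B2–B3, B3–B4, B1–B5, B4–B6, B6–B7

The largest bag has 3 vertices, giving width 2; this decomposition certifies tw(G) ≤ 2. On the other hand G contains the 3-clique {d, e, g}. A clique must lie in a single bag of any decomposition, so no decomposition can have width below 2. Combining the bounds, tw(G) = 2.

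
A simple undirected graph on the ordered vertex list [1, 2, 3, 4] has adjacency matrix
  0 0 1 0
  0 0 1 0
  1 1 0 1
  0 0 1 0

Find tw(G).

1

A width-1 tree decomposition is:
Bags: B1 = {1, 3}  B2 = {3, 4}  B3 = {2, 3}
Tree: B1–B2, B2–B3
The largest bag has 2 vertices, giving width 1; this decomposition certifies tw(G) ≤ 1. Any graph with an edge has treewidth ≥ 1, and G has the edge 1–3. Hence tw(G) = 1 exactly.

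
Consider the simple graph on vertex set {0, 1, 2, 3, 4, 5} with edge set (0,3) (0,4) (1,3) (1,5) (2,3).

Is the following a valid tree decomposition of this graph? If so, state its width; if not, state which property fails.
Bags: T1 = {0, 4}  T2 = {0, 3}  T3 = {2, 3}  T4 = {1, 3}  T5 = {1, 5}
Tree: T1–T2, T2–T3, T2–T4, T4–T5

Every vertex of G appears in some bag (union = {0, 1, 2, 3, 4, 5}); every edge is covered by a bag; and for each vertex v the set of bags containing v is connected in the bag tree. The decomposition is therefore valid. The largest bag has 2 vertices, so the width is 1.

Yes; width 1.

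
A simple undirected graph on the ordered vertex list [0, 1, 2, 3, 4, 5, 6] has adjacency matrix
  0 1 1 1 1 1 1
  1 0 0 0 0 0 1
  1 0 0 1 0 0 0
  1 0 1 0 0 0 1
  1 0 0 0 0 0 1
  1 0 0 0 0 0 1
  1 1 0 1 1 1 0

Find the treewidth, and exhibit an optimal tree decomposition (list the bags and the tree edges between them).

Treewidth 2.
One optimal decomposition is:
Bags: B1 = {0, 3, 6}  B2 = {0, 2, 3}  B3 = {0, 4, 6}  B4 = {0, 5, 6}  B5 = {0, 1, 6}
Tree: B1–B2, B1–B3, B1–B4, B1–B5

Every bag has size at most 3, so the width is 3 − 1 = 2 and tw(G) ≤ 2. On the other hand G contains the 3-clique {0, 2, 3}. A clique must lie in a single bag of any decomposition, so no decomposition can have width below 2. The upper and lower bounds meet at 2, so that is the treewidth.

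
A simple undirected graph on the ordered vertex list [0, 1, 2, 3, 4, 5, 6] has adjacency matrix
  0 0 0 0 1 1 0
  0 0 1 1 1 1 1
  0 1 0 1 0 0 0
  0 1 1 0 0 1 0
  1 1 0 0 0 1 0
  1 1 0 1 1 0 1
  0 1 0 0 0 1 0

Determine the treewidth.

2

A width-2 tree decomposition is:
Bags: B1 = {1, 3, 5}  B2 = {1, 2, 3}  B3 = {1, 4, 5}  B4 = {0, 4, 5}  B5 = {1, 5, 6}
Tree: B1–B2, B1–B3, B3–B4, B3–B5
The largest bag has 3 vertices, giving width 2; this decomposition certifies tw(G) ≤ 2. For the lower bound, the 3 vertices {0, 4, 5} are pairwise adjacent, and any tree decomposition puts a clique entirely inside one bag — forcing width ≥ 2. The upper and lower bounds meet at 2, so that is the treewidth.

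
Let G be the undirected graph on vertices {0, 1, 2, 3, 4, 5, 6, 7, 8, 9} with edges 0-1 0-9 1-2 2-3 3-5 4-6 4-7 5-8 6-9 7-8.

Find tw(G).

2

A width-2 tree decomposition is:
Bags: B1 = {2, 3, 5}  B2 = {2, 5, 8}  B3 = {2, 7, 8}  B4 = {2, 4, 7}  B5 = {2, 4, 6}  B6 = {2, 6, 9}  B7 = {0, 2, 9}  B8 = {0, 1, 2}
Tree: B1–B2, B2–B3, B3–B4, B4–B5, B5–B6, B6–B7, B7–B8
The largest bag has 3 vertices, giving width 2; this decomposition certifies tw(G) ≤ 2. For the lower bound, G contains the cycle 2–3–5–8–7–4–6–9–0–1–2, so G is not a forest; only forests have treewidth ≤ 1, hence tw(G) ≥ 2. Hence tw(G) = 2 exactly.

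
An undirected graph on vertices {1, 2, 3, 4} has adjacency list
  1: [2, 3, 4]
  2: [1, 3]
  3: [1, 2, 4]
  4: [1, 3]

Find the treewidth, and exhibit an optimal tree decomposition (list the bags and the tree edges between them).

The largest bag has 3 vertices, giving width 2; this decomposition certifies tw(G) ≤ 2. For the lower bound, the 3 vertices {1, 2, 3} are pairwise adjacent, and any tree decomposition puts a clique entirely inside one bag — forcing width ≥ 2. Combining the bounds, tw(G) = 2.

Treewidth 2.
One such decomposition:
Bags: B1 = {1, 3, 4}  B2 = {1, 2, 3}
Tree: B1–B2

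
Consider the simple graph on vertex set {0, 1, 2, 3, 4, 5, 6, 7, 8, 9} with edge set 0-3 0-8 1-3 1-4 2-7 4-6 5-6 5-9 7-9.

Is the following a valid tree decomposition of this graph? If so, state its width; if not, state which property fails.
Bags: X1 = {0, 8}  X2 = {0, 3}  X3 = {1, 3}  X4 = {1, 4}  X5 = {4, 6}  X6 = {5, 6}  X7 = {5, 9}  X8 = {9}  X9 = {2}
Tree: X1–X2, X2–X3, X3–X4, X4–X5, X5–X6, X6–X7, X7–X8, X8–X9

A tree decomposition must satisfy three properties: every vertex lies in some bag; for every edge, both endpoints lie together in some bag; and for every vertex, the bags containing it form a connected subtree. Here vertex 7 appears in no bag, so the decomposition is invalid.

No — vertex 7 appears in no bag.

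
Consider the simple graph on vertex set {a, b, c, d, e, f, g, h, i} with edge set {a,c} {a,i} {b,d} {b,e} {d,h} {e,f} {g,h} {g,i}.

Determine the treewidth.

A width-1 tree decomposition is:
Bags: B1 = {a, c}  B2 = {a, i}  B3 = {g, i}  B4 = {g, h}  B5 = {d, h}  B6 = {b, d}  B7 = {b, e}  B8 = {e, f}
Tree: B1–B2, B2–B3, B3–B4, B4–B5, B5–B6, B6–B7, B7–B8
The largest bag has 2 vertices, giving width 1; this decomposition certifies tw(G) ≤ 1. Since G has at least one edge (e.g. c–a), it is not an edgeless graph, so tw(G) ≥ 1. The upper and lower bounds meet at 1, so that is the treewidth.

1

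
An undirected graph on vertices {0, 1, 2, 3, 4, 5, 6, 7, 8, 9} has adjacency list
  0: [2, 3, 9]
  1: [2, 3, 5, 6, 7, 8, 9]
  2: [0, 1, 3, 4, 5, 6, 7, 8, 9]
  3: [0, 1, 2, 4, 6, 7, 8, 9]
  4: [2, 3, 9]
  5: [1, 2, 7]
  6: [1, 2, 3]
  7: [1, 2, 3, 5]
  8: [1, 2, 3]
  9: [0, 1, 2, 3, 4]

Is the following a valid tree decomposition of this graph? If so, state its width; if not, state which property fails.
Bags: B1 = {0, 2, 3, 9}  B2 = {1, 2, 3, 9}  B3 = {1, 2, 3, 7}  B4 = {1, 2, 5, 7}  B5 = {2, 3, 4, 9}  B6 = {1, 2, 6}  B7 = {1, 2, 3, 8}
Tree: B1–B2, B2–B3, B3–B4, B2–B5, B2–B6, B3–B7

No — edge (3,6) lies in no bag.

A tree decomposition must satisfy three properties: every vertex lies in some bag; for every edge, both endpoints lie together in some bag; and for every vertex, the bags containing it form a connected subtree. Here edge (3,6) lies in no bag, so the decomposition is invalid.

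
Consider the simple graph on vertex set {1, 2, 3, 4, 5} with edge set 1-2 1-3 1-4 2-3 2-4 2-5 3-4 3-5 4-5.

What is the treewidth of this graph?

A width-3 tree decomposition is:
Bags: B1 = {2, 3, 4, 5}  B2 = {1, 2, 3, 4}
Tree: B1–B2
Each bag holds 4 vertices, so the decomposition has width 3, which upper-bounds the treewidth. On the other hand G contains the 4-clique {1, 2, 3, 4}. A clique must lie in a single bag of any decomposition, so no decomposition can have width below 3. Therefore the treewidth is 3.

3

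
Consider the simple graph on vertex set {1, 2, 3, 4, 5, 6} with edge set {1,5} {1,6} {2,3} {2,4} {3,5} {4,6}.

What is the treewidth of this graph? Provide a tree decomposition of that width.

Treewidth 2.
One such decomposition:
Bags: B1 = {1, 5, 6}  B2 = {3, 5, 6}  B3 = {2, 3, 6}  B4 = {2, 4, 6}
Tree: B1–B2, B2–B3, B3–B4

Every bag has size at most 3, so the width is 3 − 1 = 2 and tw(G) ≤ 2. For the lower bound, G contains the cycle 6–1–5–3–2–4–6, so G is not a forest; only forests have treewidth ≤ 1, hence tw(G) ≥ 2. Hence tw(G) = 2 exactly.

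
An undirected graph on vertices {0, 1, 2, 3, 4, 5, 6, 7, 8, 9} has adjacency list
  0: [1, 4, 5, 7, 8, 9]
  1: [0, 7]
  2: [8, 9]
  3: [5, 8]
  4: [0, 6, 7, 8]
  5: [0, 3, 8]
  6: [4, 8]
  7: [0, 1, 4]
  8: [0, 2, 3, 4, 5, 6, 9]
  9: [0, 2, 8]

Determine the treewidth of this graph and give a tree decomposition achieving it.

Every bag has size at most 3, so the width is 3 − 1 = 2 and tw(G) ≤ 2. Conversely, {0, 8, 9} is a clique of size 3, and the vertices of any clique must share a bag in every tree decomposition; so some bag has ≥ 3 vertices and tw(G) ≥ 2. Therefore the treewidth is 2.

Treewidth 2.
Bags: B1 = {0, 4, 8}  B2 = {0, 5, 8}  B3 = {0, 8, 9}  B4 = {0, 4, 7}  B5 = {2, 8, 9}  B6 = {0, 1, 7}  B7 = {3, 5, 8}  B8 = {4, 6, 8}
Tree: B1–B2, B1–B3, B1–B4, B3–B5, B4–B6, B2–B7, B1–B8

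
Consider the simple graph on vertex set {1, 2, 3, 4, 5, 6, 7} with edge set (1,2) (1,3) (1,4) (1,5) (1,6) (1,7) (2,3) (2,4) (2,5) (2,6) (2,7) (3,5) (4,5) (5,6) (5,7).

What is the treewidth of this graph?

3

A width-3 tree decomposition is:
Bags: B1 = {1, 2, 4, 5}  B2 = {1, 2, 5, 6}  B3 = {1, 2, 3, 5}  B4 = {1, 2, 5, 7}
Tree: B1–B2, B2–B3, B1–B4
The largest bag has 4 vertices, giving width 3; this decomposition certifies tw(G) ≤ 3. For the lower bound, the 4 vertices {1, 2, 3, 5} are pairwise adjacent, and any tree decomposition puts a clique entirely inside one bag — forcing width ≥ 3. The upper and lower bounds meet at 3, so that is the treewidth.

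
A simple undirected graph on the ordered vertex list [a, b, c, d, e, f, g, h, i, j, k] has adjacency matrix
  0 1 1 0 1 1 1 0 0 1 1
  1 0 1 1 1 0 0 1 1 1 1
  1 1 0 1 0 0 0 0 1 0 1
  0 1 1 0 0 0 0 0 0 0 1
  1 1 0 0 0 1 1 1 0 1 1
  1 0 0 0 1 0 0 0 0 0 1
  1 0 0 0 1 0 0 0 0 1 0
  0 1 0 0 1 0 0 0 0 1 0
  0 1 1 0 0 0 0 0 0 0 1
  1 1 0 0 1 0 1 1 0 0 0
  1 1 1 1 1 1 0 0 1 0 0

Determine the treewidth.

A width-3 tree decomposition is:
Bags: B1 = {a, b, e, j}  B2 = {b, e, h, j}  B3 = {a, b, e, k}  B4 = {a, b, c, k}  B5 = {a, e, f, k}  B6 = {b, c, i, k}  B7 = {b, c, d, k}  B8 = {a, e, g, j}
Tree: B1–B2, B1–B3, B3–B4, B3–B5, B4–B6, B4–B7, B1–B8
Each bag holds 4 vertices, so the decomposition has width 3, which upper-bounds the treewidth. On the other hand G contains the 4-clique {a, e, g, j}. A clique must lie in a single bag of any decomposition, so no decomposition can have width below 3. Therefore the treewidth is 3.

3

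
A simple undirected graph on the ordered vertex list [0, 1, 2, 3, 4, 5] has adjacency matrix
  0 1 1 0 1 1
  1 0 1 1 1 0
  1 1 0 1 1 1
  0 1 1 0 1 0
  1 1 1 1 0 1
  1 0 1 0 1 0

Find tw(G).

A width-3 tree decomposition is:
Bags: B1 = {0, 2, 4, 5}  B2 = {0, 1, 2, 4}  B3 = {1, 2, 3, 4}
Tree: B1–B2, B2–B3
The largest bag has 4 vertices, giving width 3; this decomposition certifies tw(G) ≤ 3. On the other hand G contains the 4-clique {0, 1, 2, 4}. A clique must lie in a single bag of any decomposition, so no decomposition can have width below 3. Hence tw(G) = 3 exactly.

3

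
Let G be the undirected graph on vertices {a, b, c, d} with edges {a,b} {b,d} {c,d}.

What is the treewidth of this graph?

1

A width-1 tree decomposition is:
Bags: B1 = {c, d}  B2 = {b, d}  B3 = {a, b}
Tree: B1–B2, B2–B3
The largest bag has 2 vertices, giving width 1; this decomposition certifies tw(G) ≤ 1. Any graph with an edge has treewidth ≥ 1, and G has the edge c–d. The upper and lower bounds meet at 1, so that is the treewidth.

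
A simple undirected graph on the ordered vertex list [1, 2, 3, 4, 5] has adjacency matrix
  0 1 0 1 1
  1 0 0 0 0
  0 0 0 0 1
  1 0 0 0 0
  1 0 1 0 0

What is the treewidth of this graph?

1

A width-1 tree decomposition is:
Bags: B1 = {1, 2}  B2 = {1, 5}  B3 = {3, 5}  B4 = {1, 4}
Tree: B1–B2, B2–B3, B1–B4
Each bag holds 2 vertices, so the decomposition has width 1, which upper-bounds the treewidth. G has an edge, so its treewidth is at least 1. The upper and lower bounds meet at 1, so that is the treewidth.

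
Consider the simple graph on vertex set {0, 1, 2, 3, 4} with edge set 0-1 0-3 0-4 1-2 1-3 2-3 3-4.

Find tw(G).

A width-2 tree decomposition is:
Bags: B1 = {0, 3, 4}  B2 = {0, 1, 3}  B3 = {1, 2, 3}
Tree: B1–B2, B2–B3
The largest bag has 3 vertices, giving width 2; this decomposition certifies tw(G) ≤ 2. For the lower bound, the 3 vertices {0, 1, 3} are pairwise adjacent, and any tree decomposition puts a clique entirely inside one bag — forcing width ≥ 2. The upper and lower bounds meet at 2, so that is the treewidth.

2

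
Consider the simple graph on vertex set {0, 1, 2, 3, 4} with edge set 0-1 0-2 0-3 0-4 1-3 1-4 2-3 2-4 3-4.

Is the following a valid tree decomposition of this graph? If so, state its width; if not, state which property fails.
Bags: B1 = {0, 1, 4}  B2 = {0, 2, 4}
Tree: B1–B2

No — vertex 3 appears in no bag.

A tree decomposition must satisfy three properties: every vertex lies in some bag; for every edge, both endpoints lie together in some bag; and for every vertex, the bags containing it form a connected subtree. Here vertex 3 appears in no bag, so the decomposition is invalid.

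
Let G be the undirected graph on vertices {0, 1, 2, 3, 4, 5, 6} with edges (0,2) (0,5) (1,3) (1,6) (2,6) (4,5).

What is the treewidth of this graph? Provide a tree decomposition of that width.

Every bag has size at most 2, so the width is 2 − 1 = 1 and tw(G) ≤ 1. Any graph with an edge has treewidth ≥ 1, and G has the edge 4–5. Hence tw(G) = 1 exactly.

Treewidth 1.
One optimal decomposition is:
Bags: B1 = {4, 5}  B2 = {0, 5}  B3 = {0, 2}  B4 = {2, 6}  B5 = {1, 6}  B6 = {1, 3}
Tree: B1–B2, B2–B3, B3–B4, B4–B5, B5–B6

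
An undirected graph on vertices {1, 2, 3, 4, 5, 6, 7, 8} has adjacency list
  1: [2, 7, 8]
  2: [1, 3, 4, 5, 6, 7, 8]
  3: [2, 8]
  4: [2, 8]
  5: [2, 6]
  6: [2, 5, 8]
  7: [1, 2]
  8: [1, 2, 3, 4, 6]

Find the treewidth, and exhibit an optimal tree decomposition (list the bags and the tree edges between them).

Treewidth 2.
One such decomposition:
Bags: B1 = {2, 4, 8}  B2 = {2, 6, 8}  B3 = {1, 2, 8}  B4 = {2, 5, 6}  B5 = {2, 3, 8}  B6 = {1, 2, 7}
Tree: B1–B2, B1–B3, B2–B4, B3–B5, B3–B6

Each bag holds 3 vertices, so the decomposition has width 2, which upper-bounds the treewidth. On the other hand G contains the 3-clique {1, 2, 8}. A clique must lie in a single bag of any decomposition, so no decomposition can have width below 2. Hence tw(G) = 2 exactly.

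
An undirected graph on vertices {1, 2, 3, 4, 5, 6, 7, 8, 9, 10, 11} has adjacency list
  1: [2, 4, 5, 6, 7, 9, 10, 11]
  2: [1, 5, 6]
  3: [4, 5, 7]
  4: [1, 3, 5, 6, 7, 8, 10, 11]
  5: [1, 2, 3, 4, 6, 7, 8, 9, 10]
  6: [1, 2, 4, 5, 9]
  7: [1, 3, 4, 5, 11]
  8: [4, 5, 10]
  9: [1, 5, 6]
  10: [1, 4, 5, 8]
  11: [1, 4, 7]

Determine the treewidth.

A width-3 tree decomposition is:
Bags: B1 = {1, 4, 5, 6}  B2 = {1, 4, 5, 10}  B3 = {1, 5, 6, 9}  B4 = {4, 5, 8, 10}  B5 = {1, 2, 5, 6}  B6 = {1, 4, 5, 7}  B7 = {1, 4, 7, 11}  B8 = {3, 4, 5, 7}
Tree: B1–B2, B1–B3, B2–B4, B3–B5, B1–B6, B6–B7, B6–B8
Every bag has size at most 4, so the width is 4 − 1 = 3 and tw(G) ≤ 3. Conversely, {1, 4, 7, 11} is a clique of size 4, and the vertices of any clique must share a bag in every tree decomposition; so some bag has ≥ 4 vertices and tw(G) ≥ 3. Therefore the treewidth is 3.

3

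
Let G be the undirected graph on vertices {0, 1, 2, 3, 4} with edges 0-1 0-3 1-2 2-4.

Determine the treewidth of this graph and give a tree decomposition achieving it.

Treewidth 1.
Bags: B1 = {2, 4}  B2 = {1, 2}  B3 = {0, 1}  B4 = {0, 3}
Tree: B1–B2, B2–B3, B3–B4

Each bag holds 2 vertices, so the decomposition has width 1, which upper-bounds the treewidth. Any graph with an edge has treewidth ≥ 1, and G has the edge 4–2. Therefore the treewidth is 1.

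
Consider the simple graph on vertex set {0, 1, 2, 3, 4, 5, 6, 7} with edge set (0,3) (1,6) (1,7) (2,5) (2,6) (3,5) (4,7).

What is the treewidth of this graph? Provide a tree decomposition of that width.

Every bag has size at most 2, so the width is 2 − 1 = 1 and tw(G) ≤ 1. G has an edge, so its treewidth is at least 1. Combining the bounds, tw(G) = 1.

Treewidth 1.
Bags: B1 = {0, 3}  B2 = {3, 5}  B3 = {2, 5}  B4 = {2, 6}  B5 = {1, 6}  B6 = {1, 7}  B7 = {4, 7}
Tree: B1–B2, B2–B3, B3–B4, B4–B5, B5–B6, B6–B7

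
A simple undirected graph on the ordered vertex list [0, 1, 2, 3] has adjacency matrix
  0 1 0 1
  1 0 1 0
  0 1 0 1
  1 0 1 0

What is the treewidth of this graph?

2

A width-2 tree decomposition is:
Bags: B1 = {0, 2, 3}  B2 = {0, 1, 2}
Tree: B1–B2
Each bag holds 3 vertices, so the decomposition has width 2, which upper-bounds the treewidth. Since 2–3–0–1–2 is a cycle in G, G is not acyclic. Forests are exactly the graphs of treewidth ≤ 1, so tw(G) ≥ 2. The upper and lower bounds meet at 2, so that is the treewidth.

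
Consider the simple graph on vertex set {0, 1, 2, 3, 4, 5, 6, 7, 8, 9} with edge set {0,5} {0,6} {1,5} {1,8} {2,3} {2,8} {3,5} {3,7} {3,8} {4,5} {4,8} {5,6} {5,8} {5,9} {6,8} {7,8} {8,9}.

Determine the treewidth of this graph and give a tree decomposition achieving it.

Treewidth 2.
Bags: B1 = {3, 7, 8}  B2 = {3, 5, 8}  B3 = {2, 3, 8}  B4 = {1, 5, 8}  B5 = {5, 6, 8}  B6 = {0, 5, 6}  B7 = {5, 8, 9}  B8 = {4, 5, 8}
Tree: B1–B2, B2–B3, B2–B4, B2–B5, B5–B6, B5–B7, B5–B8

Each bag holds 3 vertices, so the decomposition has width 2, which upper-bounds the treewidth. For the lower bound, the 3 vertices {0, 5, 6} are pairwise adjacent, and any tree decomposition puts a clique entirely inside one bag — forcing width ≥ 2. Combining the bounds, tw(G) = 2.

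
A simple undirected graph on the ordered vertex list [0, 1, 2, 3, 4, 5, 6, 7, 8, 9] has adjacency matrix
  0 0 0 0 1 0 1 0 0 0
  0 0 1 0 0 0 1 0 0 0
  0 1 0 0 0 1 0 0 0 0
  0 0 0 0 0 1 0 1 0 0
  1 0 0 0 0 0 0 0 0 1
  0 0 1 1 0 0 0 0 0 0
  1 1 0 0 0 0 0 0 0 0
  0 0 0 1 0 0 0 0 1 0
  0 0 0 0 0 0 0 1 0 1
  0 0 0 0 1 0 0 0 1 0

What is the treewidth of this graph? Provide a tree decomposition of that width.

Each bag holds 3 vertices, so the decomposition has width 2, which upper-bounds the treewidth. Since 2–1–6–0–4–9–8–7–3–5–2 is a cycle in G, G is not acyclic. Forests are exactly the graphs of treewidth ≤ 1, so tw(G) ≥ 2. Therefore the treewidth is 2.

Treewidth 2.
Bags: B1 = {1, 2, 6}  B2 = {0, 2, 6}  B3 = {0, 2, 4}  B4 = {2, 4, 9}  B5 = {2, 8, 9}  B6 = {2, 7, 8}  B7 = {2, 3, 7}  B8 = {2, 3, 5}
Tree: B1–B2, B2–B3, B3–B4, B4–B5, B5–B6, B6–B7, B7–B8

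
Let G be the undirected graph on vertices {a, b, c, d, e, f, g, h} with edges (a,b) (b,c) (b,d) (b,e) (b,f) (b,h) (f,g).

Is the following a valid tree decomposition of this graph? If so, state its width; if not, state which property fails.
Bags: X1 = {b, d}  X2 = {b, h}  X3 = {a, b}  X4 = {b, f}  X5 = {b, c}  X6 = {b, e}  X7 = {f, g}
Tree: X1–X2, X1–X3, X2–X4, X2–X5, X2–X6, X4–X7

Vertex coverage: the bags together contain {a, b, c, d, e, f, g, h}, the full vertex set. Edge coverage: each edge of G has both endpoints in at least one bag. Running intersection: for every vertex, the bags containing it form a connected subtree. All three properties hold, so this is a valid tree decomposition of width max|bag| − 1 = 1, and hence tw(G) ≤ 1.

Yes; width 1.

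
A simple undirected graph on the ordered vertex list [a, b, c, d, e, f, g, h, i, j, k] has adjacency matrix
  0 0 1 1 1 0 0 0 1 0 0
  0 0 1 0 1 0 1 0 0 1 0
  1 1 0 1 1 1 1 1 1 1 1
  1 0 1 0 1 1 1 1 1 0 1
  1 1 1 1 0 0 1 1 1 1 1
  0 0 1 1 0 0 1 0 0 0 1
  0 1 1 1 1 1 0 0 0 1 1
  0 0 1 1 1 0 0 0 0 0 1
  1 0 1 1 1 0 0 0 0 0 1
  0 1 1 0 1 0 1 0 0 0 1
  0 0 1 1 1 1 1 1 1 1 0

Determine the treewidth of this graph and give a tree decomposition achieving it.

Every bag has size at most 5, so the width is 5 − 1 = 4 and tw(G) ≤ 4. Conversely, {a, c, d, e, i} is a clique of size 5, and the vertices of any clique must share a bag in every tree decomposition; so some bag has ≥ 5 vertices and tw(G) ≥ 4. Combining the bounds, tw(G) = 4.

Treewidth 4.
Bags: B1 = {c, e, g, j, k}  B2 = {c, d, e, g, k}  B3 = {c, d, e, h, k}  B4 = {c, d, e, i, k}  B5 = {b, c, e, g, j}  B6 = {a, c, d, e, i}  B7 = {c, d, f, g, k}
Tree: B1–B2, B2–B3, B2–B4, B1–B5, B4–B6, B2–B7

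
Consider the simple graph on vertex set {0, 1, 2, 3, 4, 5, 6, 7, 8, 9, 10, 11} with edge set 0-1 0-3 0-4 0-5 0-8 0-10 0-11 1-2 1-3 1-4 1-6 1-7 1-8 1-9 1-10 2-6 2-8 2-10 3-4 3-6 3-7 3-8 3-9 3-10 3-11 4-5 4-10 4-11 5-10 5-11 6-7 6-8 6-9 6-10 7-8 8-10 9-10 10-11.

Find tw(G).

A width-4 tree decomposition is:
Bags: B1 = {0, 1, 3, 8, 10}  B2 = {1, 3, 6, 8, 10}  B3 = {1, 3, 6, 7, 8}  B4 = {1, 2, 6, 8, 10}  B5 = {0, 1, 3, 4, 10}  B6 = {0, 3, 4, 10, 11}  B7 = {0, 4, 5, 10, 11}  B8 = {1, 3, 6, 9, 10}
Tree: B1–B2, B2–B3, B2–B4, B1–B5, B5–B6, B6–B7, B2–B8
Every bag has size at most 5, so the width is 5 − 1 = 4 and tw(G) ≤ 4. On the other hand G contains the 5-clique {1, 2, 6, 8, 10}. A clique must lie in a single bag of any decomposition, so no decomposition can have width below 4. The upper and lower bounds meet at 4, so that is the treewidth.

4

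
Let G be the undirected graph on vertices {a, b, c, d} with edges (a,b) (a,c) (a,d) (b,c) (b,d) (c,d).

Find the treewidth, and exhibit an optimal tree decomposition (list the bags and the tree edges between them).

Treewidth 3.
One optimal decomposition is:
Bags: B1 = {a, b, c, d}
Tree: (single bag)

With just one bag of size 4, the width is 4 − 1 = 3, so tw(G) ≤ 3. Conversely, {a, b, c, d} is a clique of size 4, and the vertices of any clique must share a bag in every tree decomposition; so some bag has ≥ 4 vertices and tw(G) ≥ 3. Therefore the treewidth is 3.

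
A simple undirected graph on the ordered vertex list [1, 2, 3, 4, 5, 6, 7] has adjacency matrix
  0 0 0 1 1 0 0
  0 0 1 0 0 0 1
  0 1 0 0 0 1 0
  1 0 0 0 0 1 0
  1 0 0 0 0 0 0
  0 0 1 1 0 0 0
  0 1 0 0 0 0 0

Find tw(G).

A width-1 tree decomposition is:
Bags: B1 = {1, 5}  B2 = {1, 4}  B3 = {4, 6}  B4 = {3, 6}  B5 = {2, 3}  B6 = {2, 7}
Tree: B1–B2, B2–B3, B3–B4, B4–B5, B5–B6
Each bag holds 2 vertices, so the decomposition has width 1, which upper-bounds the treewidth. Since G has at least one edge (e.g. 5–1), it is not an edgeless graph, so tw(G) ≥ 1. Therefore the treewidth is 1.

1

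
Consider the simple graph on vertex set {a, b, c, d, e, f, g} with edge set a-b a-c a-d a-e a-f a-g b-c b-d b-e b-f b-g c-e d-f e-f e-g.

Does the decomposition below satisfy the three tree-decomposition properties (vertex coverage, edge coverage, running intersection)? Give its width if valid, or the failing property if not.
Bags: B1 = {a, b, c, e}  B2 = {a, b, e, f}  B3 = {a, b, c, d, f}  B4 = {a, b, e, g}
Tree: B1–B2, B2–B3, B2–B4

No — bags containing vertex c are not connected in the tree.

A tree decomposition must satisfy three properties: every vertex lies in some bag; for every edge, both endpoints lie together in some bag; and for every vertex, the bags containing it form a connected subtree. Here bags containing vertex c are not connected in the tree, so the decomposition is invalid.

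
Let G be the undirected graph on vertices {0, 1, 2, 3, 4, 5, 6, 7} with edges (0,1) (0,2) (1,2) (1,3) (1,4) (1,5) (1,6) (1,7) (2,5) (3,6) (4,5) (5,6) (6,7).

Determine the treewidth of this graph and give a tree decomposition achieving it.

Treewidth 2.
One such decomposition:
Bags: B1 = {1, 5, 6}  B2 = {1, 3, 6}  B3 = {1, 2, 5}  B4 = {1, 4, 5}  B5 = {0, 1, 2}  B6 = {1, 6, 7}
Tree: B1–B2, B1–B3, B1–B4, B3–B5, B1–B6

The largest bag has 3 vertices, giving width 2; this decomposition certifies tw(G) ≤ 2. For the lower bound, the 3 vertices {0, 1, 2} are pairwise adjacent, and any tree decomposition puts a clique entirely inside one bag — forcing width ≥ 2. Therefore the treewidth is 2.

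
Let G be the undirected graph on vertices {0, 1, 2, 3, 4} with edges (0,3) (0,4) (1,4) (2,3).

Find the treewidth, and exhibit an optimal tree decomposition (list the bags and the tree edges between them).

Each bag holds 2 vertices, so the decomposition has width 1, which upper-bounds the treewidth. Since G has at least one edge (e.g. 0–3), it is not an edgeless graph, so tw(G) ≥ 1. Hence tw(G) = 1 exactly.

Treewidth 1.
One such decomposition:
Bags: B1 = {0, 3}  B2 = {2, 3}  B3 = {0, 4}  B4 = {1, 4}
Tree: B1–B2, B1–B3, B3–B4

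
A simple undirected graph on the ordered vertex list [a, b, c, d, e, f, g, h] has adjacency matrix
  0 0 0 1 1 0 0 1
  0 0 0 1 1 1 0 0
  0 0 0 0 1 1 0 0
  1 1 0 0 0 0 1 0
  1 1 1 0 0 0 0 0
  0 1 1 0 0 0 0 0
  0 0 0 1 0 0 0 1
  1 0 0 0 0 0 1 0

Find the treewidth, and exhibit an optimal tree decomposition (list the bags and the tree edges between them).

Treewidth 2.
One such decomposition:
Bags: B1 = {c, e, f}  B2 = {b, e, f}  B3 = {a, b, e}  B4 = {a, b, d}  B5 = {a, d, h}  B6 = {d, g, h}
Tree: B1–B2, B2–B3, B3–B4, B4–B5, B5–B6

Every bag has size at most 3, so the width is 3 − 1 = 2 and tw(G) ≤ 2. For the lower bound, G contains the cycle c–f–b–e–c, so G is not a forest; only forests have treewidth ≤ 1, hence tw(G) ≥ 2. Combining the bounds, tw(G) = 2.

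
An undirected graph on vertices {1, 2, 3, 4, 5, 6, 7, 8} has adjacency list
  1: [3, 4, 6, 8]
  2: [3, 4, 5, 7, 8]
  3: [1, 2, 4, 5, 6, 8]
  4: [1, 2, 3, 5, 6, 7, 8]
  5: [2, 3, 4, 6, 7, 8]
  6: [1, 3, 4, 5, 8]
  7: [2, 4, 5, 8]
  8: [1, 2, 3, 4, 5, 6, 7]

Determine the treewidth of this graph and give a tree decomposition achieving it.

Treewidth 4.
One such decomposition:
Bags: B1 = {2, 4, 5, 7, 8}  B2 = {2, 3, 4, 5, 8}  B3 = {3, 4, 5, 6, 8}  B4 = {1, 3, 4, 6, 8}
Tree: B1–B2, B2–B3, B3–B4

Every bag has size at most 5, so the width is 5 − 1 = 4 and tw(G) ≤ 4. Conversely, {1, 3, 4, 6, 8} is a clique of size 5, and the vertices of any clique must share a bag in every tree decomposition; so some bag has ≥ 5 vertices and tw(G) ≥ 4. Combining the bounds, tw(G) = 4.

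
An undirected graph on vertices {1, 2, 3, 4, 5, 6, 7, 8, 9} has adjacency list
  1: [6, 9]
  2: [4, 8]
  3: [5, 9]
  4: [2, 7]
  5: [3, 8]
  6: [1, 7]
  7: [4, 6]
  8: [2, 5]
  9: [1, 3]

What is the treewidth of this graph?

A width-2 tree decomposition is:
Bags: B1 = {1, 6, 9}  B2 = {3, 6, 9}  B3 = {3, 5, 6}  B4 = {5, 6, 8}  B5 = {2, 6, 8}  B6 = {2, 4, 6}  B7 = {4, 6, 7}
Tree: B1–B2, B2–B3, B3–B4, B4–B5, B5–B6, B6–B7
The largest bag has 3 vertices, giving width 2; this decomposition certifies tw(G) ≤ 2. The edges 6–1–9–3–5–8–2–4–7–6 form a cycle, so G is not a tree and its treewidth is at least 2. Therefore the treewidth is 2.

2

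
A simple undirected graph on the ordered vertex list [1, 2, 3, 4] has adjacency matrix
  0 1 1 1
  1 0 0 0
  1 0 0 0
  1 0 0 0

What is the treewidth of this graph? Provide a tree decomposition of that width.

Treewidth 1.
Bags: B1 = {1, 4}  B2 = {1, 3}  B3 = {1, 2}
Tree: B1–B2, B2–B3

The largest bag has 2 vertices, giving width 1; this decomposition certifies tw(G) ≤ 1. G has an edge, so its treewidth is at least 1. Combining the bounds, tw(G) = 1.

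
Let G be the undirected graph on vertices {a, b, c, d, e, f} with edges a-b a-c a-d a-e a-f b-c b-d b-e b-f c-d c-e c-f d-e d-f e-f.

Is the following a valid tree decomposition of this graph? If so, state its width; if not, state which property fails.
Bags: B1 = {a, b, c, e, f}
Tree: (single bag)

A tree decomposition must satisfy three properties: every vertex lies in some bag; for every edge, both endpoints lie together in some bag; and for every vertex, the bags containing it form a connected subtree. Here vertex d appears in no bag, so the decomposition is invalid.

No — vertex d appears in no bag.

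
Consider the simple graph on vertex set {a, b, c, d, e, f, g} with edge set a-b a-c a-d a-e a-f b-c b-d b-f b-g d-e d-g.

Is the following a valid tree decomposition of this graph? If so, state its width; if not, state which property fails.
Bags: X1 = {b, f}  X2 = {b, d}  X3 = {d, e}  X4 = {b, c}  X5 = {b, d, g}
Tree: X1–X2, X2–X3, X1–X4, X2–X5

A tree decomposition must satisfy three properties: every vertex lies in some bag; for every edge, both endpoints lie together in some bag; and for every vertex, the bags containing it form a connected subtree. Here vertex a appears in no bag, so the decomposition is invalid.

No — vertex a appears in no bag.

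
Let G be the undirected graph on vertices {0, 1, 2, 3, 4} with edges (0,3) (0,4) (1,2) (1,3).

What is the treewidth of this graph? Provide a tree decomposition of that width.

Treewidth 1.
Bags: B1 = {0, 3}  B2 = {0, 4}  B3 = {1, 3}  B4 = {1, 2}
Tree: B1–B2, B1–B3, B3–B4

Each bag holds 2 vertices, so the decomposition has width 1, which upper-bounds the treewidth. G has an edge, so its treewidth is at least 1. Therefore the treewidth is 1.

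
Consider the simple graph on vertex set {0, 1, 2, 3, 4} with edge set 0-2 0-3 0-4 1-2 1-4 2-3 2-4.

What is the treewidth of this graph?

2

A width-2 tree decomposition is:
Bags: B1 = {0, 2, 4}  B2 = {0, 2, 3}  B3 = {1, 2, 4}
Tree: B1–B2, B1–B3
Each bag holds 3 vertices, so the decomposition has width 2, which upper-bounds the treewidth. Conversely, {0, 2, 3} is a clique of size 3, and the vertices of any clique must share a bag in every tree decomposition; so some bag has ≥ 3 vertices and tw(G) ≥ 2. Hence tw(G) = 2 exactly.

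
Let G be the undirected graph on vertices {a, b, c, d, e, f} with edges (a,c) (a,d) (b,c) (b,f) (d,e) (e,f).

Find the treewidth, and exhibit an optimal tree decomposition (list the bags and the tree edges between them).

The largest bag has 3 vertices, giving width 2; this decomposition certifies tw(G) ≤ 2. The edges d–a–c–b–f–e–d form a cycle, so G is not a tree and its treewidth is at least 2. The upper and lower bounds meet at 2, so that is the treewidth.

Treewidth 2.
Bags: B1 = {a, c, d}  B2 = {b, c, d}  B3 = {b, d, f}  B4 = {d, e, f}
Tree: B1–B2, B2–B3, B3–B4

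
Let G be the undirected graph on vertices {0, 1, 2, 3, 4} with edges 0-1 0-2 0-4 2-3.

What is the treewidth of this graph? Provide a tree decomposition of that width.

Treewidth 1.
One optimal decomposition is:
Bags: B1 = {0, 2}  B2 = {2, 3}  B3 = {0, 4}  B4 = {0, 1}
Tree: B1–B2, B1–B3, B1–B4

Every bag has size at most 2, so the width is 2 − 1 = 1 and tw(G) ≤ 1. Any graph with an edge has treewidth ≥ 1, and G has the edge 2–0. Combining the bounds, tw(G) = 1.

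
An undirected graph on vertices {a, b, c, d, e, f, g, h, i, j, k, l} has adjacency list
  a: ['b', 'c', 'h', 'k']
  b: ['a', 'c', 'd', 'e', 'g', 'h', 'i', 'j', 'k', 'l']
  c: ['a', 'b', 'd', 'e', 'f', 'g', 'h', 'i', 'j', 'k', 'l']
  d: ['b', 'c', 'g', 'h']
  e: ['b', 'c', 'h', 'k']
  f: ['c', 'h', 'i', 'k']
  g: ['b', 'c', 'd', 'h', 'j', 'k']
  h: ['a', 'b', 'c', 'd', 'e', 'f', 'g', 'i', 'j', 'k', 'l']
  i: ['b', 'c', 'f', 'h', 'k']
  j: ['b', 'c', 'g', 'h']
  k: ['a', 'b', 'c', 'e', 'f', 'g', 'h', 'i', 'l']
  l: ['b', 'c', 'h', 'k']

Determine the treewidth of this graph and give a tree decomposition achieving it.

The largest bag has 5 vertices, giving width 4; this decomposition certifies tw(G) ≤ 4. Conversely, {c, f, h, i, k} is a clique of size 5, and the vertices of any clique must share a bag in every tree decomposition; so some bag has ≥ 5 vertices and tw(G) ≥ 4. Combining the bounds, tw(G) = 4.

Treewidth 4.
One such decomposition:
Bags: B1 = {b, c, g, h, k}  B2 = {b, c, h, i, k}  B3 = {b, c, g, h, j}  B4 = {b, c, e, h, k}  B5 = {b, c, h, k, l}  B6 = {a, b, c, h, k}  B7 = {c, f, h, i, k}  B8 = {b, c, d, g, h}
Tree: B1–B2, B1–B3, B1–B4, B1–B5, B4–B6, B2–B7, B3–B8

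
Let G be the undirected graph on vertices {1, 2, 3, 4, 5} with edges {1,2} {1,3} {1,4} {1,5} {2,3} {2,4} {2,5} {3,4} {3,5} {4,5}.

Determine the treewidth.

4

A width-4 tree decomposition is:
Bags: B1 = {1, 2, 3, 4, 5}
Tree: (single bag)
A single bag containing all 5 vertices is trivially a valid decomposition of width 4. Conversely, {1, 2, 3, 4, 5} is a clique of size 5, and the vertices of any clique must share a bag in every tree decomposition; so some bag has ≥ 5 vertices and tw(G) ≥ 4. Hence tw(G) = 4 exactly.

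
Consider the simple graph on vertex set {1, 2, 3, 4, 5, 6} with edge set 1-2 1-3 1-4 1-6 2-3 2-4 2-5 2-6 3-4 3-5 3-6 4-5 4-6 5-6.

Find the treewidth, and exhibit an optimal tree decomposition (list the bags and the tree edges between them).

Treewidth 4.
Bags: B1 = {2, 3, 4, 5, 6}  B2 = {1, 2, 3, 4, 6}
Tree: B1–B2

The largest bag has 5 vertices, giving width 4; this decomposition certifies tw(G) ≤ 4. For the lower bound, the 5 vertices {1, 2, 3, 4, 6} are pairwise adjacent, and any tree decomposition puts a clique entirely inside one bag — forcing width ≥ 4. Therefore the treewidth is 4.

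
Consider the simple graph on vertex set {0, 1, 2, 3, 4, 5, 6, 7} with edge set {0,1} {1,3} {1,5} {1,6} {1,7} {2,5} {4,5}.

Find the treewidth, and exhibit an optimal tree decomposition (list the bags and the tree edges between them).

Each bag holds 2 vertices, so the decomposition has width 1, which upper-bounds the treewidth. Any graph with an edge has treewidth ≥ 1, and G has the edge 1–6. Combining the bounds, tw(G) = 1.

Treewidth 1.
Bags: B1 = {1, 6}  B2 = {1, 5}  B3 = {2, 5}  B4 = {0, 1}  B5 = {1, 3}  B6 = {1, 7}  B7 = {4, 5}
Tree: B1–B2, B2–B3, B1–B4, B1–B5, B5–B6, B2–B7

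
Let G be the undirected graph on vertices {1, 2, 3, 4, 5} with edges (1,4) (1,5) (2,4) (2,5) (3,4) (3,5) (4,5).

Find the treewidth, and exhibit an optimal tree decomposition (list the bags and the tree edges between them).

Treewidth 2.
One such decomposition:
Bags: B1 = {2, 4, 5}  B2 = {1, 4, 5}  B3 = {3, 4, 5}
Tree: B1–B2, B2–B3

Each bag holds 3 vertices, so the decomposition has width 2, which upper-bounds the treewidth. On the other hand G contains the 3-clique {1, 4, 5}. A clique must lie in a single bag of any decomposition, so no decomposition can have width below 2. Combining the bounds, tw(G) = 2.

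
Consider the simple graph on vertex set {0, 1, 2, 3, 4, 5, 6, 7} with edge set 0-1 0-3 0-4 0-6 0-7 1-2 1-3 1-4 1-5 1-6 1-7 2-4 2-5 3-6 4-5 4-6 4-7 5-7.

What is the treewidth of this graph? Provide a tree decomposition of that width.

The largest bag has 4 vertices, giving width 3; this decomposition certifies tw(G) ≤ 3. Conversely, {0, 1, 3, 6} is a clique of size 4, and the vertices of any clique must share a bag in every tree decomposition; so some bag has ≥ 4 vertices and tw(G) ≥ 3. Combining the bounds, tw(G) = 3.

Treewidth 3.
One such decomposition:
Bags: B1 = {0, 1, 4, 6}  B2 = {0, 1, 4, 7}  B3 = {1, 4, 5, 7}  B4 = {1, 2, 4, 5}  B5 = {0, 1, 3, 6}
Tree: B1–B2, B2–B3, B3–B4, B1–B5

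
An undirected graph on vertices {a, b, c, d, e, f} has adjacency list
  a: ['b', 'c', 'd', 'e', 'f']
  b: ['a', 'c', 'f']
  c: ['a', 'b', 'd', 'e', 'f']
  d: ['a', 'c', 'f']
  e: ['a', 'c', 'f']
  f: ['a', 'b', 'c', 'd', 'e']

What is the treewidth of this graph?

3

A width-3 tree decomposition is:
Bags: B1 = {a, b, c, f}  B2 = {a, c, d, f}  B3 = {a, c, e, f}
Tree: B1–B2, B2–B3
The largest bag has 4 vertices, giving width 3; this decomposition certifies tw(G) ≤ 3. On the other hand G contains the 4-clique {a, c, d, f}. A clique must lie in a single bag of any decomposition, so no decomposition can have width below 3. Combining the bounds, tw(G) = 3.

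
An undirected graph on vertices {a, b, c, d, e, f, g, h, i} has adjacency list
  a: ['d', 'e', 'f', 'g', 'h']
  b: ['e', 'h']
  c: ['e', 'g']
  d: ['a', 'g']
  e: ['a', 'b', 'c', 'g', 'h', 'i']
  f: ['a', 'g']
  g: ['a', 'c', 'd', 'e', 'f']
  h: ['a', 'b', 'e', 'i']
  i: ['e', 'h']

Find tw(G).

A width-2 tree decomposition is:
Bags: B1 = {a, e, h}  B2 = {a, e, g}  B3 = {b, e, h}  B4 = {a, d, g}  B5 = {e, h, i}  B6 = {c, e, g}  B7 = {a, f, g}
Tree: B1–B2, B1–B3, B2–B4, B3–B5, B2–B6, B2–B7
The largest bag has 3 vertices, giving width 2; this decomposition certifies tw(G) ≤ 2. On the other hand G contains the 3-clique {a, d, g}. A clique must lie in a single bag of any decomposition, so no decomposition can have width below 2. The upper and lower bounds meet at 2, so that is the treewidth.

2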